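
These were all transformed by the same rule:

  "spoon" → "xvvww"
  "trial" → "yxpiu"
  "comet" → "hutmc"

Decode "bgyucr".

warmth

In spoon: s→x is +5, p→v is +6, o→v is +7, o→w is +8 — the shift increases by 1 each position. Each letter shifts forward by (position + 5), i.e. 5, 6, 7, … — the shift grows by one for each successive letter.
Reversing it on bgyucr: b−5=w, g−6=a, y−7=r, u−8=m, c−9=t, r−10=h.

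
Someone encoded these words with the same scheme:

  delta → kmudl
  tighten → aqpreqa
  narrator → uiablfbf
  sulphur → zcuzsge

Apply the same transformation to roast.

ywjce

Each letter shifts forward by (position + 7), i.e. 7, 8, 9, … — the shift grows by one for each successive letter.
Applying it to roast: r+7=y, o+8=w, a+9=j, s+10=c, t+11=e.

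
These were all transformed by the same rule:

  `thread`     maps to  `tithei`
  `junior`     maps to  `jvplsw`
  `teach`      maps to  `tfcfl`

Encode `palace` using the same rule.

pbndgj

In thread: t→t is +0, h→i is +1, r→t is +2, e→h is +3 — the shift increases by 1 each position. Letter i (0-indexed) is shifted by i+0, so successive shifts are 0, 1, 2, ….
On palace: p+0=p, a+1=b, l+2=n, a+3=d, c+4=g, e+5=j.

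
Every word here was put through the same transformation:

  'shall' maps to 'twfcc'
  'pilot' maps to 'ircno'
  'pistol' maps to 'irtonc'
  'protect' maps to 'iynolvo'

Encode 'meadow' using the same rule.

s(18)→t(19) and h(7)→w(22) fit y≡21x+5 (mod 26); the inverse of 21 mod 26 is 5. Treating letters as 0–25, the rule is x ↦ 21x + 5 (mod 26).
For meadow: m(12)→21·12+5≡23=x; e(4)→21·4+5≡11=l; a(0)→21·0+5≡5=f; d(3)→21·3+5≡16=q; o(14)→21·14+5≡13=n; w(22)→21·22+5≡25=z (all mod 26).

xlfqnz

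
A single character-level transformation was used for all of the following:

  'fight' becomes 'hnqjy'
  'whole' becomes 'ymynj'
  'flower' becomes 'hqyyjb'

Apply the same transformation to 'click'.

eqsep

Shifts by position in fight: pos 0: f→h (+2), pos 1: i→n (+5), pos 2: g→q (+10), pos 3: h→j (+2), pos 4: t→y (+5) — repeating every 3. A repeating key of period 3 is used — shifts +2, +5, +10 over and over.
On click: c+2=e, l+5=q, i+10=s, c+2=e, k+5=p.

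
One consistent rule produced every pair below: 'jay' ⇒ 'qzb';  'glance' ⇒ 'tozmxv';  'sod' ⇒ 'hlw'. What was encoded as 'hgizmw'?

strand

Letters are reflected about the middle of the alphabet (position → 25−position): Atbash.
Undoing it on hgizmw: h↔s, g↔t, i↔r, z↔a, m↔n, w↔d.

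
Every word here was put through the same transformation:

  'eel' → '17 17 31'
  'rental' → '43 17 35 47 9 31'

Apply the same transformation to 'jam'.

27 9 33

e(#5)→17 and e(#5)→17: differences scale by 2, so n = 2·pos + 7. The formula is n = 2×(alphabet index, a=1) + 7.
On jam: j=10→27, a=1→9, m=13→33.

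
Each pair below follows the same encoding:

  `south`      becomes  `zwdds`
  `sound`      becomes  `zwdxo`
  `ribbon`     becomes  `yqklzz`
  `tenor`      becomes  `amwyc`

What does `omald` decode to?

In south: s→z is +7, o→w is +8, u→d is +9, t→d is +10 — the shift increases by 1 each position. Letter i (0-indexed) is shifted by i+7, so successive shifts are 7, 8, 9, ….
Undoing it on omald: o−7=h, m−8=e, a−9=r, l−10=b, d−11=s.

herbs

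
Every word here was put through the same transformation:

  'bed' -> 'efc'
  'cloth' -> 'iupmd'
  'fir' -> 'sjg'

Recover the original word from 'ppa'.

The output letters match the input read backwards, each shifted +1: bed reversed is deb. Two steps: reverse the string, then apply a Caesar shift of +1.
Decoding ppa: shift back: p−1=o, p−1=o, a−1=z → ooz; then reverse → zoo.

zoo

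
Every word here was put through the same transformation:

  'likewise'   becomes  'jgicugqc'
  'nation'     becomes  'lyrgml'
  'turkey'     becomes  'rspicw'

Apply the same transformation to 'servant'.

qcptylr

Compare letters: l→j is +24, i→g is +24, k→i is +24 — a constant shift. It's a constant shift of +24 (ROT24).
Applying it to servant: s+24=q, e+24=c, r+24=p, v+24=t, a+24=y, n+24=l, t+24=r.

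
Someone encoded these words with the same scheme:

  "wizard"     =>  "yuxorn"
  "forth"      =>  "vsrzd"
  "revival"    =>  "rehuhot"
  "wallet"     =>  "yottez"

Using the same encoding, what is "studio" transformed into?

izqnus

w(22)→y(24) and i(8)→u(20) fit y≡17x+14 (mod 26); the inverse of 17 mod 26 is 23. Treating letters as 0–25, the rule is x ↦ 17x + 14 (mod 26).
Applying it to studio: s(18)→17·18+14≡8=i; t(19)→17·19+14≡25=z; u(20)→17·20+14≡16=q; d(3)→17·3+14≡13=n; i(8)→17·8+14≡20=u; o(14)→17·14+14≡18=s (all mod 26).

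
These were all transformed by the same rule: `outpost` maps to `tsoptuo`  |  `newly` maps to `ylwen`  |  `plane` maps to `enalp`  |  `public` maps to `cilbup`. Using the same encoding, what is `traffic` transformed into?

ciffart

The output letters match the input read backwards: outpost reversed is tsoptuo. It's just the letters in reverse order.
Applying it to traffic: reverse → ciffart.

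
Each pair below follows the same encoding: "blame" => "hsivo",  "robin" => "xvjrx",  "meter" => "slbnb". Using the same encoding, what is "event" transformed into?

kcmwd

In blame: b→h is +6, l→s is +7, a→i is +8, m→v is +9 — the shift increases by 1 each position. Each letter shifts forward by (position + 6), i.e. 6, 7, 8, … — the shift grows by one for each successive letter.
On event: e+6=k, v+7=c, e+8=m, n+9=w, t+10=d.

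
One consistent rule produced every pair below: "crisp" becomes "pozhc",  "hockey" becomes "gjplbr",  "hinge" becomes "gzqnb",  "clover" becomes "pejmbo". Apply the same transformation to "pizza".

czkkd

This is an affine cipher: with a=0,…,z=25, each position x becomes (19x+3) mod 26.
For pizza: p(15)→19·15+3≡2=c; i(8)→19·8+3≡25=z; z(25)→19·25+3≡10=k; z(25)→19·25+3≡10=k; a(0)→19·0+3≡3=d (all mod 26).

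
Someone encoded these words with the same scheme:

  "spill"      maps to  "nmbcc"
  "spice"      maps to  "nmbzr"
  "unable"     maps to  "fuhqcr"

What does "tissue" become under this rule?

s(18)→n(13) and p(15)→m(12) fit y≡9x+7 (mod 26); the inverse of 9 mod 26 is 3. Each letter's alphabet position (a=0..z=25) is mapped through 9·x+7 mod 26 — an affine cipher.
For tissue: t(19)→9·19+7≡22=w; i(8)→9·8+7≡1=b; s(18)→9·18+7≡13=n; s(18)→9·18+7≡13=n; u(20)→9·20+7≡5=f; e(4)→9·4+7≡17=r (all mod 26).

wbnnfr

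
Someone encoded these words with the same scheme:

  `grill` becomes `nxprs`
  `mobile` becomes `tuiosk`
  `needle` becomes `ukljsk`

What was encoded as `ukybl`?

Shifts by position in grill: pos 0: g→n (+7), pos 1: r→x (+6), pos 2: i→p (+7), pos 3: l→r (+6) — repeating every 2. A repeating key of period 2 is used — shifts +7, +6 over and over.
Reversing it on ukybl: u−7=n, k−6=e, y−7=r, b−6=v, l−7=e.

nerve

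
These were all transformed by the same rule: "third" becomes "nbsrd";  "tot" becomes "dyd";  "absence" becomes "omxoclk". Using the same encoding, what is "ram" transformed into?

The output letters match the input read backwards, each shifted +10: third reversed is driht. Read the word backwards and shift each letter +10.
For ram: reverse → mar; then shift: m+10=w, a+10=k, r+10=b.

wkb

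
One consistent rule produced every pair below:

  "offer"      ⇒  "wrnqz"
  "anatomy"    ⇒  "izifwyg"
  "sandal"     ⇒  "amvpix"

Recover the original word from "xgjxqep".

Shifts by position in offer: pos 0: o→w (+8), pos 1: f→r (+12), pos 2: f→n (+8), pos 3: e→q (+12) — repeating every 2. The shifts repeat in a cycle of length 2: positions 0,1,… shift by +8, +12, then the pattern repeats.
Reversing it on xgjxqep: x−8=p, g−12=u, j−8=b, x−12=l, q−8=i, e−12=s, p−8=h.

publish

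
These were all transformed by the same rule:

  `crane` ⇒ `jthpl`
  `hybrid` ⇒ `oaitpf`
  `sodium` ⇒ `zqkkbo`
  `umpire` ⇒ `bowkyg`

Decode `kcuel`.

dance

Shifts by position in crane: pos 0: c→j (+7), pos 1: r→t (+2), pos 2: a→h (+7), pos 3: n→p (+2) — repeating every 2. The shifts repeat in a cycle of length 2: positions 0,1,… shift by +7, +2, then the pattern repeats.
Reversing it on kcuel: k−7=d, c−2=a, u−7=n, e−2=c, l−7=e.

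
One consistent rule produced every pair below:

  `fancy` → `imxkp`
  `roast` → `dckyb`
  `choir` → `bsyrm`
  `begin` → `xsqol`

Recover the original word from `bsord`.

their

The output letters match the input read backwards, each shifted +10: fancy reversed is ycnaf. The word is reversed, then every letter is shifted forward by 10.
Undoing it on bsord: shift back: b−10=r, s−10=i, o−10=e, r−10=h, d−10=t → rieht; then reverse → their.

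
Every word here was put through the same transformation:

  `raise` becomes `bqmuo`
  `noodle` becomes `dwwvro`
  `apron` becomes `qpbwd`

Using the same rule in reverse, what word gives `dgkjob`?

r(17)→b(1) and a(0)→q(16) fit y≡19x+16 (mod 26); the inverse of 19 mod 26 is 11. Each letter's alphabet position (a=0..z=25) is mapped through 19·x+16 mod 26 — an affine cipher.
Reversing it on dgkjob: d(3)→11·(3−16)≡13=n; g(6)→11·(6−16)≡20=u; k(10)→11·(10−16)≡12=m; j(9)→11·(9−16)≡1=b; o(14)→11·(14−16)≡4=e; b(1)→11·(1−16)≡17=r (all mod 26).

number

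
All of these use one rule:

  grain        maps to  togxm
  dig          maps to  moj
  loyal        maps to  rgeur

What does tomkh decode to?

The output letters match the input read backwards, each shifted +6: grain reversed is niarg. Two steps: reverse the string, then apply a Caesar shift of +6.
Reversing it on tomkh: shift back: t−6=n, o−6=i, m−6=g, k−6=e, h−6=b → nigeb; then reverse → begin.

begin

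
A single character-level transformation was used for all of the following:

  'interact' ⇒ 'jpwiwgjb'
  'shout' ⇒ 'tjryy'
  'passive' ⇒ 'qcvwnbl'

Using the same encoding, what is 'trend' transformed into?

In interact: i→j is +1, n→p is +2, t→w is +3, e→i is +4 — the shift increases by 1 each position. The shift increases by 1 at each position, starting from +1: 1, 2, 3, ….
Applying it to trend: t+1=u, r+2=t, e+3=h, n+4=r, d+5=i.

uthri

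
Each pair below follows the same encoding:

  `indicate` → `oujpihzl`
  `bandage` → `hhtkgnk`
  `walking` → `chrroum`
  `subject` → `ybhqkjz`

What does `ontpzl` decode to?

Shifts by position in indicate: pos 0: i→o (+6), pos 1: n→u (+7), pos 2: d→j (+6), pos 3: i→p (+7) — repeating every 2. A repeating key of period 2 is used — shifts +6, +7 over and over.
Undoing it on ontpzl: o−6=i, n−7=g, t−6=n, p−7=i, z−6=t, l−7=e.

ignite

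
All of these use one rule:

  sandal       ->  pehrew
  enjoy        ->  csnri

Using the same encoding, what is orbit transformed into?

xmfvs

The output letters match the input read backwards, each shifted +4: sandal reversed is ladnas. Two steps: reverse the string, then apply a Caesar shift of +4.
Applying it to orbit: reverse → tibro; then shift: t+4=x, i+4=m, b+4=f, r+4=v, o+4=s.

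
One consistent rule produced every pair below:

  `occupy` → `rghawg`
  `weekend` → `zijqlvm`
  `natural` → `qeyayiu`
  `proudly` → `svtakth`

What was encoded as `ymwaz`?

virus

In occupy: o→r is +3, c→g is +4, c→h is +5, u→a is +6 — the shift increases by 1 each position. Letter i (0-indexed) is shifted by i+3, so successive shifts are 3, 4, 5, ….
Undoing it on ymwaz: y−3=v, m−4=i, w−5=r, a−6=u, z−7=s.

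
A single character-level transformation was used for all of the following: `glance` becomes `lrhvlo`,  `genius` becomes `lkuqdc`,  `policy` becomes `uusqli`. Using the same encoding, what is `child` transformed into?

hnptm

Each letter shifts forward by (position + 5), i.e. 5, 6, 7, … — the shift grows by one for each successive letter.
Applying it to child: c+5=h, h+6=n, i+7=p, l+8=t, d+9=m.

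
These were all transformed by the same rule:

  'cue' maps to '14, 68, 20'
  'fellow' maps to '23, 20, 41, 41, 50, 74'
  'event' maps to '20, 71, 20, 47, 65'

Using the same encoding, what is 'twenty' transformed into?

c(#3)→14 and u(#21)→68: differences scale by 3, so n = 3·pos + 5. Each letter becomes 3×(its alphabet position, a=1..z=26) + 5.
For twenty: t=20→65, w=23→74, e=5→20, n=14→47, t=20→65, y=25→80.

65, 74, 20, 47, 65, 80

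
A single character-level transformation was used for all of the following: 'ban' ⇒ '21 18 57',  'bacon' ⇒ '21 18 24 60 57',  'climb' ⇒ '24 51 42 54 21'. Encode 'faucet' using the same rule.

b(#2)→21 and a(#1)→18: differences scale by 3, so n = 3·pos + 15. Each letter becomes 3×(its alphabet position, a=1..z=26) + 15.
Applying it to faucet: f=6→33, a=1→18, u=21→78, c=3→24, e=5→30, t=20→75.

33 18 78 24 30 75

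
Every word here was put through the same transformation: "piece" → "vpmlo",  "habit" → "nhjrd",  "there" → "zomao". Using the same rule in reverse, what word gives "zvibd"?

toast

In piece: p→v is +6, i→p is +7, e→m is +8, c→l is +9 — the shift increases by 1 each position. Each letter shifts forward by (position + 6), i.e. 6, 7, 8, … — the shift grows by one for each successive letter.
Decoding zvibd: z−6=t, v−7=o, i−8=a, b−9=s, d−10=t.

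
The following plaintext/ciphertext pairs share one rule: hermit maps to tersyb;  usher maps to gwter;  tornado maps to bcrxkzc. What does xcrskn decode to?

h(7)→t(19) and e(4)→e(4) fit y≡5x+10 (mod 26); the inverse of 5 mod 26 is 21. Each letter's alphabet position (a=0..z=25) is mapped through 5·x+10 mod 26 — an affine cipher.
Reversing it on xcrskn: x(23)→21·(23−10)≡13=n; c(2)→21·(2−10)≡14=o; r(17)→21·(17−10)≡17=r; s(18)→21·(18−10)≡12=m; k(10)→21·(10−10)≡0=a; n(13)→21·(13−10)≡11=l (all mod 26).

normal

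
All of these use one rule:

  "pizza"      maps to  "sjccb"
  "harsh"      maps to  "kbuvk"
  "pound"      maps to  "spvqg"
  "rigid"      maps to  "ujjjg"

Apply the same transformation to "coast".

The shift depends on letter class: consonant p→s is +3, but vowel i→j is +1. The rule splits by letter class: vowels +1, consonants +3.
Applying it to coast: c(cons)+3=f, o(vowel)+1=p, a(vowel)+1=b, s(cons)+3=v, t(cons)+3=w.

fpbvw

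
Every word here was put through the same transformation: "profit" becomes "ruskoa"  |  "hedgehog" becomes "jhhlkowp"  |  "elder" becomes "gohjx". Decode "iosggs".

In profit: p→r is +2, r→u is +3, o→s is +4, f→k is +5 — the shift increases by 1 each position. Each letter shifts forward by (position + 2), i.e. 2, 3, 4, … — the shift grows by one for each successive letter.
Undoing it on iosggs: i−2=g, o−3=l, s−4=o, g−5=b, g−6=a, s−7=l.

global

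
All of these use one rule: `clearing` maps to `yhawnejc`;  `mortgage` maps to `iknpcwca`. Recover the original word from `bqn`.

fur

Compare letters: c→y is +22, l→h is +22, e→a is +22 — a constant shift. Every letter moves 22 places later in the alphabet, wrapping around z→a.
Reversing it on bqn: b−22=f, q−22=u, n−22=r.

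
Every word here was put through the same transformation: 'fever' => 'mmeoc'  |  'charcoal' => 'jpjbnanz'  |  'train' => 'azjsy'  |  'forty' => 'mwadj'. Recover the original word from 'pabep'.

issue

In fever: f→m is +7, e→m is +8, v→e is +9, e→o is +10 — the shift increases by 1 each position. Each letter shifts forward by (position + 7), i.e. 7, 8, 9, … — the shift grows by one for each successive letter.
Reversing it on pabep: p−7=i, a−8=s, b−9=s, e−10=u, p−11=e.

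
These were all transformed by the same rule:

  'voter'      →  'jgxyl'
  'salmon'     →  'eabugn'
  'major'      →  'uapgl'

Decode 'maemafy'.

v(21)→j(9) and o(14)→g(6) fit y≡19x+0 (mod 26); the inverse of 19 mod 26 is 11. Each letter's alphabet position (a=0..z=25) is mapped through 19·x+0 mod 26 — an affine cipher.
Reversing it on maemafy: m(12)→11·(12−0)≡2=c; a(0)→11·(0−0)≡0=a; e(4)→11·(4−0)≡18=s; m(12)→11·(12−0)≡2=c; a(0)→11·(0−0)≡0=a; f(5)→11·(5−0)≡3=d; y(24)→11·(24−0)≡4=e (all mod 26).

cascade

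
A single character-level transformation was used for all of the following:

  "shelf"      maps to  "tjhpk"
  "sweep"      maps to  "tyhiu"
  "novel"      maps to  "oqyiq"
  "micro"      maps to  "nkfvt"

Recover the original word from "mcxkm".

In shelf: s→t is +1, h→j is +2, e→h is +3, l→p is +4 — the shift increases by 1 each position. The shift increases by 1 at each position, starting from +1: 1, 2, 3, ….
Reversing it on mcxkm: m−1=l, c−2=a, x−3=u, k−4=g, m−5=h.

laugh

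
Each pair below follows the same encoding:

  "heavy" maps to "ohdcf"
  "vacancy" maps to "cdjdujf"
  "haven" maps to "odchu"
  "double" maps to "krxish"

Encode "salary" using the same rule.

zdsdyf

The shift depends on letter class: consonant h→o is +7, but vowel e→h is +3. Two shifts are in play — +3 for a/e/i/o/u, +7 for every other letter.
Applying it to salary: s(cons)+7=z, a(vowel)+3=d, l(cons)+7=s, a(vowel)+3=d, r(cons)+7=y, y(cons)+7=f.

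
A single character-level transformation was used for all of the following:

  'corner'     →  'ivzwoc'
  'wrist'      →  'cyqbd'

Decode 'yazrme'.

strict

In corner: c→i is +6, o→v is +7, r→z is +8, n→w is +9 — the shift increases by 1 each position. The shift increases by 1 at each position, starting from +6: 6, 7, 8, ….
Decoding yazrme: y−6=s, a−7=t, z−8=r, r−9=i, m−10=c, e−11=t.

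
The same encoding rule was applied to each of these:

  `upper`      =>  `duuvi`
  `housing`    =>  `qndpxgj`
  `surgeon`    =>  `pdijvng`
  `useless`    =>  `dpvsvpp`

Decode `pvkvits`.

several

u(20)→d(3) and p(15)→u(20) fit y≡7x+19 (mod 26); the inverse of 7 mod 26 is 15. Treating letters as 0–25, the rule is x ↦ 7x + 19 (mod 26).
Reversing it on pvkvits: p(15)→15·(15−19)≡18=s; v(21)→15·(21−19)≡4=e; k(10)→15·(10−19)≡21=v; v(21)→15·(21−19)≡4=e; i(8)→15·(8−19)≡17=r; t(19)→15·(19−19)≡0=a; s(18)→15·(18−19)≡11=l (all mod 26).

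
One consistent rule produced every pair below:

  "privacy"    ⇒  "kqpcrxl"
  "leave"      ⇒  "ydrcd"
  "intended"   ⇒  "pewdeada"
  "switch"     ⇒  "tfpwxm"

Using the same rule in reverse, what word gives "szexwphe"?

junction

p(15)→k(10) and r(17)→q(16) fit y≡3x+17 (mod 26); the inverse of 3 mod 26 is 9. Treating letters as 0–25, the rule is x ↦ 3x + 17 (mod 26).
Reversing it on szexwphe: s(18)→9·(18−17)≡9=j; z(25)→9·(25−17)≡20=u; e(4)→9·(4−17)≡13=n; x(23)→9·(23−17)≡2=c; w(22)→9·(22−17)≡19=t; p(15)→9·(15−17)≡8=i; h(7)→9·(7−17)≡14=o; e(4)→9·(4−17)≡13=n (all mod 26).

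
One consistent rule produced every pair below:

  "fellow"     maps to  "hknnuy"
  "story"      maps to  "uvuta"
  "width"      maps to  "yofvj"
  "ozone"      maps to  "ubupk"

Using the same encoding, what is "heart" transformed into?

The shift depends on letter class: consonant f→h is +2, but vowel e→k is +6. Two shifts are in play — +6 for a/e/i/o/u, +2 for every other letter.
Applying it to heart: h(cons)+2=j, e(vowel)+6=k, a(vowel)+6=g, r(cons)+2=t, t(cons)+2=v.

jkgtv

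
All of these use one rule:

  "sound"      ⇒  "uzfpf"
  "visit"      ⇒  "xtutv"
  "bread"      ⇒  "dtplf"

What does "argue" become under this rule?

The shift depends on letter class: consonant s→u is +2, but vowel o→z is +11. Vowels shift forward by 11 and consonants shift forward by 2.
For argue: a(vowel)+11=l, r(cons)+2=t, g(cons)+2=i, u(vowel)+11=f, e(vowel)+11=p.

ltifp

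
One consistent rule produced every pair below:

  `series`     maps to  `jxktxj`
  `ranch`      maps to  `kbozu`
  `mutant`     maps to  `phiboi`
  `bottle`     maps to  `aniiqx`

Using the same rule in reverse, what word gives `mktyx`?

pride

s(18)→j(9) and e(4)→x(23) fit y≡25x+1 (mod 26); the inverse of 25 mod 26 is 25. Treating letters as 0–25, the rule is x ↦ 25x + 1 (mod 26).
Reversing it on mktyx: m(12)→25·(12−1)≡15=p; k(10)→25·(10−1)≡17=r; t(19)→25·(19−1)≡8=i; y(24)→25·(24−1)≡3=d; x(23)→25·(23−1)≡4=e (all mod 26).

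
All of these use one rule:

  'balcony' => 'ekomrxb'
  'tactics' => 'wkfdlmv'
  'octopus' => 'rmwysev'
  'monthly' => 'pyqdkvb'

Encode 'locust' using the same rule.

Shifts by position in balcony: pos 0: b→e (+3), pos 1: a→k (+10), pos 2: l→o (+3), pos 3: c→m (+10) — repeating every 2. A repeating key of period 2 is used — shifts +3, +10 over and over.
Applying it to locust: l+3=o, o+10=y, c+3=f, u+10=e, s+3=v, t+10=d.

oyfevd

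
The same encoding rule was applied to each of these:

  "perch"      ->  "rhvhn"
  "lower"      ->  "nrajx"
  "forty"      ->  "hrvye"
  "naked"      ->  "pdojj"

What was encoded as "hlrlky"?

finger

The shift increases by 1 at each position, starting from +2: 2, 3, 4, ….
Undoing it on hlrlky: h−2=f, l−3=i, r−4=n, l−5=g, k−6=e, y−7=r.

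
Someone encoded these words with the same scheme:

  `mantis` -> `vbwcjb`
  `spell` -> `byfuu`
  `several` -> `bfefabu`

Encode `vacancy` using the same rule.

The shift depends on letter class: consonant m→v is +9, but vowel a→b is +1. The rule splits by letter class: vowels +1, consonants +9.
On vacancy: v(cons)+9=e, a(vowel)+1=b, c(cons)+9=l, a(vowel)+1=b, n(cons)+9=w, c(cons)+9=l, y(cons)+9=h.

eblbwlh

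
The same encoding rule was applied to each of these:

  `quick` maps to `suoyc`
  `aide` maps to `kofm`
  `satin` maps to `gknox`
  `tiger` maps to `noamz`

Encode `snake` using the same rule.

gxkcm

q(16)→s(18) and u(20)→u(20) fit y≡7x+10 (mod 26); the inverse of 7 mod 26 is 15. Treating letters as 0–25, the rule is x ↦ 7x + 10 (mod 26).
For snake: s(18)→7·18+10≡6=g; n(13)→7·13+10≡23=x; a(0)→7·0+10≡10=k; k(10)→7·10+10≡2=c; e(4)→7·4+10≡12=m (all mod 26).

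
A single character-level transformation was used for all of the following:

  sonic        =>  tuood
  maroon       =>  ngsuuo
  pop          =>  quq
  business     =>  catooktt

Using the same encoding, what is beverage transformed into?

ckwksghk

The shift depends on letter class: consonant s→t is +1, but vowel o→u is +6. Two shifts are in play — +6 for a/e/i/o/u, +1 for every other letter.
On beverage: b(cons)+1=c, e(vowel)+6=k, v(cons)+1=w, e(vowel)+6=k, r(cons)+1=s, a(vowel)+6=g, g(cons)+1=h, e(vowel)+6=k.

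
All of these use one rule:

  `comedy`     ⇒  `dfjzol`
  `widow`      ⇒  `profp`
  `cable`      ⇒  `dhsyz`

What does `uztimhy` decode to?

neutral

c(2)→d(3) and o(14)→f(5) fit y≡11x+7 (mod 26); the inverse of 11 mod 26 is 19. Treating letters as 0–25, the rule is x ↦ 11x + 7 (mod 26).
Decoding uztimhy: u(20)→19·(20−7)≡13=n; z(25)→19·(25−7)≡4=e; t(19)→19·(19−7)≡20=u; i(8)→19·(8−7)≡19=t; m(12)→19·(12−7)≡17=r; h(7)→19·(7−7)≡0=a; y(24)→19·(24−7)≡11=l (all mod 26).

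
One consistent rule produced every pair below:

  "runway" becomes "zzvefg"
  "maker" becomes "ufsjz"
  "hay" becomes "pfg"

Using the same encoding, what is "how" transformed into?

pte

Vowels shift forward by 5 and consonants shift forward by 8.
On how: h(cons)+8=p, o(vowel)+5=t, w(cons)+8=e.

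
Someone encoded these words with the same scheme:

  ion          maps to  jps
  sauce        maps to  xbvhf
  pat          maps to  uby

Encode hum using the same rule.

mvr

Two shifts are in play — +1 for a/e/i/o/u, +5 for every other letter.
On hum: h(cons)+5=m, u(vowel)+1=v, m(cons)+5=r.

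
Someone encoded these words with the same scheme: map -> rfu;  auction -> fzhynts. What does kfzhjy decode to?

faucet

Compare letters: m→r is +5, a→f is +5, p→u is +5 — a constant shift. This is a Caesar cipher with shift 5.
Reversing it on kfzhjy: k−5=f, f−5=a, z−5=u, h−5=c, j−5=e, y−5=t.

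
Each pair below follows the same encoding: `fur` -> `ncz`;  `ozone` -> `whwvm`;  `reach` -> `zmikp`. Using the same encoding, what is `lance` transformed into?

tivkm

Compare letters: f→n is +8, u→c is +8, r→z is +8 — a constant shift. Every letter moves 8 places later in the alphabet, wrapping around z→a.
For lance: l+8=t, a+8=i, n+8=v, c+8=k, e+8=m.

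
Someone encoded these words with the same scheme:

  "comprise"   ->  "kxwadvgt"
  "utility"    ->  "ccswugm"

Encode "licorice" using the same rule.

In comprise: c→k is +8, o→x is +9, m→w is +10, p→a is +11 — the shift increases by 1 each position. Letter i (0-indexed) is shifted by i+8, so successive shifts are 8, 9, 10, ….
For licorice: l+8=t, i+9=r, c+10=m, o+11=z, r+12=d, i+13=v, c+14=q, e+15=t.

trmzdvqt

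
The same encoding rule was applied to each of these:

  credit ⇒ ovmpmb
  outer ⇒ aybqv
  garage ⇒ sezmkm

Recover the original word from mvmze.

Shifts by position in credit: pos 0: c→o (+12), pos 1: r→v (+4), pos 2: e→m (+8), pos 3: d→p (+12), pos 4: i→m (+4), pos 5: t→b (+8) — repeating every 3. It's a Vigenère-style cipher with numeric key [12,4,8]: position i shifts by key[i mod 3].
Reversing it on mvmze: m−12=a, v−4=r, m−8=e, z−12=n, e−4=a.

arena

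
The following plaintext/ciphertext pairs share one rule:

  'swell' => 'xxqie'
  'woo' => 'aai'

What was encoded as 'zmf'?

tan

Two steps: reverse the string, then apply a Caesar shift of +12.
Undoing it on zmf: shift back: z−12=n, m−12=a, f−12=t → nat; then reverse → tan.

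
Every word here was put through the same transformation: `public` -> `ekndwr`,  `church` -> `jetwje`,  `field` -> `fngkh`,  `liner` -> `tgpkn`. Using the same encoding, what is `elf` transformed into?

hng

The output letters match the input read backwards, each shifted +2: public reversed is cilbup. Read the word backwards and shift each letter +2.
On elf: reverse → fle; then shift: f+2=h, l+2=n, e+2=g.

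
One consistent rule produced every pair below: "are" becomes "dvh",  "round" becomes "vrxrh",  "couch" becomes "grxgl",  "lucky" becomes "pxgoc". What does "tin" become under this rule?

xlr

Vowels shift forward by 3 and consonants shift forward by 4.
On tin: t(cons)+4=x, i(vowel)+3=l, n(cons)+4=r.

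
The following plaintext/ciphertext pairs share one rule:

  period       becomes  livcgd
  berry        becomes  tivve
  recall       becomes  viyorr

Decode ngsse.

p(15)→l(11) and e(4)→i(8) fit y≡5x+14 (mod 26); the inverse of 5 mod 26 is 21. This is an affine cipher: with a=0,…,z=25, each position x becomes (5x+14) mod 26.
Undoing it on ngsse: n(13)→21·(13−14)≡5=f; g(6)→21·(6−14)≡14=o; s(18)→21·(18−14)≡6=g; s(18)→21·(18−14)≡6=g; e(4)→21·(4−14)≡24=y (all mod 26).

foggy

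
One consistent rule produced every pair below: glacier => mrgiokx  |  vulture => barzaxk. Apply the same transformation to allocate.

Each letter is shifted forward by 6 in the alphabet (a Caesar shift of +6).
On allocate: a+6=g, l+6=r, l+6=r, o+6=u, c+6=i, a+6=g, t+6=z, e+6=k.

grruigzk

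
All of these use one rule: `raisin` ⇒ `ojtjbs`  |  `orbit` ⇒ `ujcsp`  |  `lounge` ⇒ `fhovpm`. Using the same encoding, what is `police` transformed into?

fdjmpq

Two steps: reverse the string, then apply a Caesar shift of +1.
For police: reverse → ecilop; then shift: e+1=f, c+1=d, i+1=j, l+1=m, o+1=p, p+1=q.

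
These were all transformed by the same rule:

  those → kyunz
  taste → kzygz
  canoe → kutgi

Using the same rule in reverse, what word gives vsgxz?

tramp

The output letters match the input read backwards, each shifted +6: those reversed is esoht. Read the word backwards and shift each letter +6.
Decoding vsgxz: shift back: v−6=p, s−6=m, g−6=a, x−6=r, z−6=t → pmart; then reverse → tramp.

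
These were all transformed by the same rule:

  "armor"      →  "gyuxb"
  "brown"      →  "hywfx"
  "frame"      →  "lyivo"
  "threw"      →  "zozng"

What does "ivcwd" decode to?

The shift increases by 1 at each position, starting from +6: 6, 7, 8, ….
Undoing it on ivcwd: i−6=c, v−7=o, c−8=u, w−9=n, d−10=t.

count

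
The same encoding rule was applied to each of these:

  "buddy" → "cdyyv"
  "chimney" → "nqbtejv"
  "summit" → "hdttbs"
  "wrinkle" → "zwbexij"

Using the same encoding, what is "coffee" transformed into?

This is an affine cipher: with a=0,…,z=25, each position x becomes (11x+17) mod 26.
On coffee: c(2)→11·2+17≡13=n; o(14)→11·14+17≡15=p; f(5)→11·5+17≡20=u; f(5)→11·5+17≡20=u; e(4)→11·4+17≡9=j; e(4)→11·4+17≡9=j (all mod 26).

npuujj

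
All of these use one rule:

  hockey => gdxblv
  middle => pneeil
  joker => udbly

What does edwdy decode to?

donor

h(7)→g(6) and o(14)→d(3) fit y≡7x+9 (mod 26); the inverse of 7 mod 26 is 15. Treating letters as 0–25, the rule is x ↦ 7x + 9 (mod 26).
Undoing it on edwdy: e(4)→15·(4−9)≡3=d; d(3)→15·(3−9)≡14=o; w(22)→15·(22−9)≡13=n; d(3)→15·(3−9)≡14=o; y(24)→15·(24−9)≡17=r (all mod 26).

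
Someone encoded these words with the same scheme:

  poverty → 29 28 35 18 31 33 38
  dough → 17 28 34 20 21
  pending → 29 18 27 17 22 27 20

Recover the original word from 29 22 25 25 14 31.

p is letter #16 and maps to 29: an offset of 13. Each letter is replaced by its alphabet position (a=1..z=26) + 13.
Undoing it on 29 22 25 25 14 31: 29→(29−13)÷1=16=p, 22→(22−13)÷1=9=i, 25→(25−13)÷1=12=l, 25→(25−13)÷1=12=l, 14→(14−13)÷1=1=a, 31→(31−13)÷1=18=r.

pillar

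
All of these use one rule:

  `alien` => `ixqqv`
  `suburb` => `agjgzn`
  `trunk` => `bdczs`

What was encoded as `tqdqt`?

Shifts by position in alien: pos 0: a→i (+8), pos 1: l→x (+12), pos 2: i→q (+8), pos 3: e→q (+12) — repeating every 2. It's a Vigenère-style cipher with numeric key [8,12]: position i shifts by key[i mod 2].
Undoing it on tqdqt: t−8=l, q−12=e, d−8=v, q−12=e, t−8=l.

level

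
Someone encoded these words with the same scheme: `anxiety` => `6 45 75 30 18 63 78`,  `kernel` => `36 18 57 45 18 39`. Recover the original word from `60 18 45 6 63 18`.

senate

a(#1)→6 and n(#14)→45: differences scale by 3, so n = 3·pos + 3. The formula is n = 3×(alphabet index, a=1) + 3.
Undoing it on 60 18 45 6 63 18: 60→(60−3)÷3=19=s, 18→(18−3)÷3=5=e, 45→(45−3)÷3=14=n, 6→(6−3)÷3=1=a, 63→(63−3)÷3=20=t, 18→(18−3)÷3=5=e.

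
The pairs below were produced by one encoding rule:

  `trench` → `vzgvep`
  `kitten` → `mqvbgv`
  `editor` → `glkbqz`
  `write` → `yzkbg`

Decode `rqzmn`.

It's a Vigenère-style cipher with numeric key [2,8]: position i shifts by key[i mod 2].
Decoding rqzmn: r−2=p, q−8=i, z−2=x, m−8=e, n−2=l.

pixel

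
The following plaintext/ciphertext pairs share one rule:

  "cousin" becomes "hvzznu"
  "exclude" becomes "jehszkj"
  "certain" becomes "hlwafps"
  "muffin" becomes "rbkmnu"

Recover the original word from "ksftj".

flame

Shifts by position in cousin: pos 0: c→h (+5), pos 1: o→v (+7), pos 2: u→z (+5), pos 3: s→z (+7) — repeating every 2. A repeating key of period 2 is used — shifts +5, +7 over and over.
Undoing it on ksftj: k−5=f, s−7=l, f−5=a, t−7=m, j−5=e.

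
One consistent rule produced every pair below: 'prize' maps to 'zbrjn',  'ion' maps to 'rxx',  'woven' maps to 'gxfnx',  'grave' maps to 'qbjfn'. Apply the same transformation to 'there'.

Two shifts are in play — +9 for a/e/i/o/u, +10 for every other letter.
For there: t(cons)+10=d, h(cons)+10=r, e(vowel)+9=n, r(cons)+10=b, e(vowel)+9=n.

drnbn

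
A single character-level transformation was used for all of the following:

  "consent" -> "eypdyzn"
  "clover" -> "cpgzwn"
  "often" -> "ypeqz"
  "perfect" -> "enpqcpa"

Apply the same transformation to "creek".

The output letters match the input read backwards, each shifted +11: consent reversed is tnesnoc. Two steps: reverse the string, then apply a Caesar shift of +11.
Applying it to creek: reverse → keerc; then shift: k+11=v, e+11=p, e+11=p, r+11=c, c+11=n.

vppcn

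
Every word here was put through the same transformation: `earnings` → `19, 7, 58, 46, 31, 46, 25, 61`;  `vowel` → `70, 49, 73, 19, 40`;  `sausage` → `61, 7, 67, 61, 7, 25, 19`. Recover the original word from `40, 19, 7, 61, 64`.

least

e(#5)→19 and a(#1)→7: differences scale by 3, so n = 3·pos + 4. The formula is n = 3×(alphabet index, a=1) + 4.
Decoding 40, 19, 7, 61, 64: 40→(40−4)÷3=12=l, 19→(19−4)÷3=5=e, 7→(7−4)÷3=1=a, 61→(61−4)÷3=19=s, 64→(64−4)÷3=20=t.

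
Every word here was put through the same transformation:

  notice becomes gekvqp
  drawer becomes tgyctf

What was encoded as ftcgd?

beard

The output letters match the input read backwards, each shifted +2: notice reversed is eciton. The word is reversed, then every letter is shifted forward by 2.
Reversing it on ftcgd: shift back: f−2=d, t−2=r, c−2=a, g−2=e, d−2=b → draeb; then reverse → beard.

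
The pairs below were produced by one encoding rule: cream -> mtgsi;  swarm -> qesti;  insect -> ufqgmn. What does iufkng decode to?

Treating letters as 0–25, the rule is x ↦ 23x + 18 (mod 26).
Undoing it on iufkng: i(8)→17·(8−18)≡12=m; u(20)→17·(20−18)≡8=i; f(5)→17·(5−18)≡13=n; k(10)→17·(10−18)≡20=u; n(13)→17·(13−18)≡19=t; g(6)→17·(6−18)≡4=e (all mod 26).

minute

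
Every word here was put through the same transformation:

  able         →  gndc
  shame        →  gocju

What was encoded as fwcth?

The output letters match the input read backwards, each shifted +2: able reversed is elba. Read the word backwards and shift each letter +2.
Decoding fwcth: shift back: f−2=d, w−2=u, c−2=a, t−2=r, h−2=f → duarf; then reverse → fraud.

fraud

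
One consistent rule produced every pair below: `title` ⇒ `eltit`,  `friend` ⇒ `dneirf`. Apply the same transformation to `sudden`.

The output letters match the input read backwards: title reversed is eltit. The word is simply reversed.
For sudden: reverse → neddus.

neddus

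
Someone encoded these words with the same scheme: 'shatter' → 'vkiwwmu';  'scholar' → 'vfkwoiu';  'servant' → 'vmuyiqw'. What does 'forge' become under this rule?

The shift depends on letter class: consonant s→v is +3, but vowel a→i is +8. The rule splits by letter class: vowels +8, consonants +3.
For forge: f(cons)+3=i, o(vowel)+8=w, r(cons)+3=u, g(cons)+3=j, e(vowel)+8=m.

iwujm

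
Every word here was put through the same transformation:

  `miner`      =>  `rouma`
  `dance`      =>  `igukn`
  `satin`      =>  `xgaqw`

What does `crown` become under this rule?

hxvew

In miner: m→r is +5, i→o is +6, n→u is +7, e→m is +8 — the shift increases by 1 each position. Each letter shifts forward by (position + 5), i.e. 5, 6, 7, … — the shift grows by one for each successive letter.
Applying it to crown: c+5=h, r+6=x, o+7=v, w+8=e, n+9=w.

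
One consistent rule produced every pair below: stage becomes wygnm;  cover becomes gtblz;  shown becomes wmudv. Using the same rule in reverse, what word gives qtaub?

The shift increases by 1 at each position, starting from +4: 4, 5, 6, ….
Undoing it on qtaub: q−4=m, t−5=o, a−6=u, u−7=n, b−8=t.

mount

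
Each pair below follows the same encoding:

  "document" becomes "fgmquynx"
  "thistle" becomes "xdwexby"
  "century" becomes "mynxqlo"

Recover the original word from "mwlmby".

circle

d(3)→f(5) and o(14)→g(6) fit y≡19x+0 (mod 26); the inverse of 19 mod 26 is 11. Treating letters as 0–25, the rule is x ↦ 19x + 0 (mod 26).
Decoding mwlmby: m(12)→11·(12−0)≡2=c; w(22)→11·(22−0)≡8=i; l(11)→11·(11−0)≡17=r; m(12)→11·(12−0)≡2=c; b(1)→11·(1−0)≡11=l; y(24)→11·(24−0)≡4=e (all mod 26).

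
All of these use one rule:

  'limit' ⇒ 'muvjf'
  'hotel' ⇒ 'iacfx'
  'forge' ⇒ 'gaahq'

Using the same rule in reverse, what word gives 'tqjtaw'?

A repeating key of period 3 is used — shifts +1, +12, +9 over and over.
Undoing it on tqjtaw: t−1=s, q−12=e, j−9=a, t−1=s, a−12=o, w−9=n.

season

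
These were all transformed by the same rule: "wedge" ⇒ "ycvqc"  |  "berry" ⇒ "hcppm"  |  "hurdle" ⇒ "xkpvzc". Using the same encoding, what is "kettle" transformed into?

scddzc

w(22)→y(24) and e(4)→c(2) fit y≡7x+0 (mod 26); the inverse of 7 mod 26 is 15. Each letter's alphabet position (a=0..z=25) is mapped through 7·x+0 mod 26 — an affine cipher.
Applying it to kettle: k(10)→7·10+0≡18=s; e(4)→7·4+0≡2=c; t(19)→7·19+0≡3=d; t(19)→7·19+0≡3=d; l(11)→7·11+0≡25=z; e(4)→7·4+0≡2=c (all mod 26).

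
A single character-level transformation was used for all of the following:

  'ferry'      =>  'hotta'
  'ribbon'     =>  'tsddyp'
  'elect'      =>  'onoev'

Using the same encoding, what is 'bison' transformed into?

The rule splits by letter class: vowels +10, consonants +2.
For bison: b(cons)+2=d, i(vowel)+10=s, s(cons)+2=u, o(vowel)+10=y, n(cons)+2=p.

dsuyp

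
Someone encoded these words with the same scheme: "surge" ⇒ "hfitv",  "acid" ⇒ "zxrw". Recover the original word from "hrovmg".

Each pair mirrors across the alphabet (s↔h, u↔f, r↔i): positions sum to 25. This is the alphabet-reversal cipher (Atbash): a becomes z, b becomes y, etc.
Decoding hrovmg: h↔s, r↔i, o↔l, v↔e, m↔n, g↔t.

silent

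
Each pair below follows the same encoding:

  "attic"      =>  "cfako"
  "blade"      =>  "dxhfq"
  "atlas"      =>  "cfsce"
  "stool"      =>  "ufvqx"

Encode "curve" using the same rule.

egyxq

The shifts repeat in a cycle of length 3: positions 0,1,… shift by +2, +12, +7, then the pattern repeats.
On curve: c+2=e, u+12=g, r+7=y, v+2=x, e+12=q.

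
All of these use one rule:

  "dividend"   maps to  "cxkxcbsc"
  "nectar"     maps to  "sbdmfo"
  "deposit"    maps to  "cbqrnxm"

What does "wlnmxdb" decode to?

d(3)→c(2) and i(8)→x(23) fit y≡25x+5 (mod 26); the inverse of 25 mod 26 is 25. Treating letters as 0–25, the rule is x ↦ 25x + 5 (mod 26).
Decoding wlnmxdb: w(22)→25·(22−5)≡9=j; l(11)→25·(11−5)≡20=u; n(13)→25·(13−5)≡18=s; m(12)→25·(12−5)≡19=t; x(23)→25·(23−5)≡8=i; d(3)→25·(3−5)≡2=c; b(1)→25·(1−5)≡4=e (all mod 26).

justice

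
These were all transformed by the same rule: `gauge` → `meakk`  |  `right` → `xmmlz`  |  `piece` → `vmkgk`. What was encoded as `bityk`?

venue

Shifts by position in gauge: pos 0: g→m (+6), pos 1: a→e (+4), pos 2: u→a (+6), pos 3: g→k (+4) — repeating every 2. It's a Vigenère-style cipher with numeric key [6,4]: position i shifts by key[i mod 2].
Undoing it on bityk: b−6=v, i−4=e, t−6=n, y−4=u, k−6=e.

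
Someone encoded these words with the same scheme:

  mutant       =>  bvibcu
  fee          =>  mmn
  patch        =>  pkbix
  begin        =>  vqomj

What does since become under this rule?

The output letters match the input read backwards, each shifted +8: mutant reversed is tnatum. Read the word backwards and shift each letter +8.
On since: reverse → ecnis; then shift: e+8=m, c+8=k, n+8=v, i+8=q, s+8=a.

mkvqa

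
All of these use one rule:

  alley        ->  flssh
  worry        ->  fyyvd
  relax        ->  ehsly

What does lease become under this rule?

lzhls

Read the word backwards and shift each letter +7.
On lease: reverse → esael; then shift: e+7=l, s+7=z, a+7=h, e+7=l, l+7=s.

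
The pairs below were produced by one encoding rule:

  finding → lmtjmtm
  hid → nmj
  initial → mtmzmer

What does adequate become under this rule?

ejiwyezi

The shift depends on letter class: consonant f→l is +6, but vowel i→m is +4. Two shifts are in play — +4 for a/e/i/o/u, +6 for every other letter.
For adequate: a(vowel)+4=e, d(cons)+6=j, e(vowel)+4=i, q(cons)+6=w, u(vowel)+4=y, a(vowel)+4=e, t(cons)+6=z, e(vowel)+4=i.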